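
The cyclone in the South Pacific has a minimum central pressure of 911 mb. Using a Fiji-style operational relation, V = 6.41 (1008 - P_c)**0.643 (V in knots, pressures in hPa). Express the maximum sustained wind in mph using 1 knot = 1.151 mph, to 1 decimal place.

139.8 mph

ΔP = 1008 − 911 = 97 mb.
V ≈ 6.41 × 97^0.643 = 6.41 × 18.945 ≈ 121.437 kt.
121.437 × 1.151 ≈ 139.77 mph → 139.8 mph.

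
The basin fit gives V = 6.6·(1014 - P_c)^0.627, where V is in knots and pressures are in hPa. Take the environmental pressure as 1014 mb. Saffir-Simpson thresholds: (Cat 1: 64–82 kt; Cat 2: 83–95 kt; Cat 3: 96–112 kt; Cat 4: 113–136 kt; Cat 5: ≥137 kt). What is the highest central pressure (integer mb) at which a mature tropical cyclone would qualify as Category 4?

921 mb

Category 4 begins at V = 113 kt.
Required ΔP = (113/6.6)^(1/0.627) = 17.121^1.595 ≈ 92.76 mb.
P_c ≤ 1014 − 92.76 = 921.24, so the highest integer P_c is 921 mb.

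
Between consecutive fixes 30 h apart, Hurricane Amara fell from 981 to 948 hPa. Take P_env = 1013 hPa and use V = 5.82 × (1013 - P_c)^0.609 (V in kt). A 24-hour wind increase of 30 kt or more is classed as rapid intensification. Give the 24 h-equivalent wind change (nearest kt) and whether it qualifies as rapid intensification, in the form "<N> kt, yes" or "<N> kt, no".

21 kt, no

V₁: ΔP = 32, V ≈ 5.82 × 32^0.609 ≈ 48.04 kt.
V₂: ΔP = 65, V ≈ 5.82 × 65^0.609 ≈ 73.96 kt.
ΔV over 30 h = 25.92 kt → 24 h equivalent = 25.92 × 24/30 ≈ 20.74 kt.
21 kt < 30 kt ⇒ not rapid intensification.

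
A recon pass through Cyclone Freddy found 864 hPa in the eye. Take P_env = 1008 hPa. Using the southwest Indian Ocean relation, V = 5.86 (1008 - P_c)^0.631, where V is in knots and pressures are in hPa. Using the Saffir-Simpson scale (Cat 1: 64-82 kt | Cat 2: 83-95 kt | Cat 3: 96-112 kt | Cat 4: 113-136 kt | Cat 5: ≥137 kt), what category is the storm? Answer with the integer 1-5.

4

ΔP = 1008 − 864 = 144 hPa.
V ≈ 5.86 × 144^0.631 = 5.86 × 23.01 ≈ 135 kt.
135 kt falls in the Category 4 band.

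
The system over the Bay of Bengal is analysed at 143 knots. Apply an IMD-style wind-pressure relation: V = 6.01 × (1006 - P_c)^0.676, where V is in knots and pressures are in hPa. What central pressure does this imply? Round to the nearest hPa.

ΔP = (V / 6.01)^(1/0.676) = (143/6.01)^1.479.
143/6.01 = 23.794; 23.794^1.479 ≈ 108.69 hPa.
P_c = 1006 − 108.69 = 897.31 ≈ 897 hPa.

897 hPa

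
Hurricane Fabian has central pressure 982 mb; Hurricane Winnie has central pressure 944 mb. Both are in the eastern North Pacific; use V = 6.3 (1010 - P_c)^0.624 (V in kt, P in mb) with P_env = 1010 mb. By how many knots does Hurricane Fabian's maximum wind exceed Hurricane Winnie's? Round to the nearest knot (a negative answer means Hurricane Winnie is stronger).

-36 kt

Hurricane Fabian: ΔP = 28; V ≈ 6.3 × 28^0.624 ≈ 50.39 kt.
Hurricane Winnie: ΔP = 66; V ≈ 6.3 × 66^0.624 ≈ 86.05 kt.
Difference ≈ 50.39 − 86.05 = -35.66 → -36 kt.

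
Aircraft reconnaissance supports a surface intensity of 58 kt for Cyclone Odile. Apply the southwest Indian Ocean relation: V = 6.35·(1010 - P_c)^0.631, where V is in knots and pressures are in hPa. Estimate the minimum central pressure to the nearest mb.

ΔP = (V / 6.35)^(1/0.631) = (58/6.35)^1.585.
58/6.35 = 9.134; 9.134^1.585 ≈ 33.30 mb.
P_c = 1010 − 33.30 = 976.70 ≈ 977 mb.

977 mb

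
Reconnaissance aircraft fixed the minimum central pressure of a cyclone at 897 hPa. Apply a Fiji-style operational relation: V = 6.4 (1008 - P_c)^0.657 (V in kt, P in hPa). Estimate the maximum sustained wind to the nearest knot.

141 kt

ΔP = 1008 − 897 = 111 hPa.
111^0.657 ≈ 22.069.
V ≈ 6.4 × 22.069 ≈ 141.2 kt.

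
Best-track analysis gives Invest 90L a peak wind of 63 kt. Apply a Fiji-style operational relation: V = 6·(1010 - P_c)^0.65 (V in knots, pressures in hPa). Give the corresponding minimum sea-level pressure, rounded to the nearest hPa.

ΔP = (V / 6)^(1/0.65) = (63/6)^1.538.
63/6 = 10.500; 10.500^1.538 ≈ 37.24 hPa.
P_c = 1010 − 37.24 = 972.76 ≈ 973 hPa.

973 hPa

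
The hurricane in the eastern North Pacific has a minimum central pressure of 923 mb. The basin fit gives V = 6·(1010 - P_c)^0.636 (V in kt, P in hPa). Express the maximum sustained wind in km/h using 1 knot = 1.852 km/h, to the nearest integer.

190 km/h

ΔP = 1010 − 923 = 87 mb.
V ≈ 6 × 87^0.636 = 6 × 17.121 ≈ 102.727 kt.
102.727 × 1.852 ≈ 190.25 km/h → 190 km/h.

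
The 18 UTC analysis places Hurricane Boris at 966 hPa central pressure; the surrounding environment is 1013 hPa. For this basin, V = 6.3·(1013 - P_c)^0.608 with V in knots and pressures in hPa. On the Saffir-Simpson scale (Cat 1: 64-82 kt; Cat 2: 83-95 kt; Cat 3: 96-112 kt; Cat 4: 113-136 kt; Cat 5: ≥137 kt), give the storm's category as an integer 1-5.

1

ΔP = 1013 − 966 = 47 hPa.
V ≈ 6.3 × 47^0.608 = 6.3 × 10.39 ≈ 65 kt.
65 kt falls in the Category 1 band.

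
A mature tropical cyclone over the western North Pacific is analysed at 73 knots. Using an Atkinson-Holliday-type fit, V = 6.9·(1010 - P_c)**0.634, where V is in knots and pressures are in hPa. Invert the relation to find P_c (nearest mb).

969 mb

ΔP = (V / 6.9)^(1/0.634) = (73/6.9)^1.577.
73/6.9 = 10.580; 10.580^1.577 ≈ 41.29 mb.
P_c = 1010 − 41.29 = 968.71 ≈ 969 mb.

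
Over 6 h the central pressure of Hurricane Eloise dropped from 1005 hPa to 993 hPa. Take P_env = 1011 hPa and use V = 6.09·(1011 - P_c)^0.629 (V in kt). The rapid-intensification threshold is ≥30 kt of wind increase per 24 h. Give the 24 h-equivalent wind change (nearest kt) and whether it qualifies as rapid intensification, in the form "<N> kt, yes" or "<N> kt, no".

75 kt, yes

V₁: ΔP = 6, V ≈ 6.09 × 6^0.629 ≈ 18.80 kt.
V₂: ΔP = 18, V ≈ 6.09 × 18^0.629 ≈ 37.51 kt.
ΔV over 6 h = 18.71 kt → 24 h equivalent = 18.71 × 24/6 ≈ 74.84 kt.
75 kt ≥ 30 kt ⇒ rapid intensification.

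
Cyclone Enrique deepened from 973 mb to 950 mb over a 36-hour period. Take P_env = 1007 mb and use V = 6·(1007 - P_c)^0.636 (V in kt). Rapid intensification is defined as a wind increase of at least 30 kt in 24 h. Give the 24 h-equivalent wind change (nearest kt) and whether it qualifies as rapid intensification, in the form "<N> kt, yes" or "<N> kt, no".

15 kt, no

V₁: ΔP = 34, V ≈ 6 × 34^0.636 ≈ 56.52 kt.
V₂: ΔP = 57, V ≈ 6 × 57^0.636 ≈ 78.50 kt.
ΔV over 36 h = 21.98 kt → 24 h equivalent = 21.98 × 24/36 ≈ 14.65 kt.
15 kt < 30 kt ⇒ not rapid intensification.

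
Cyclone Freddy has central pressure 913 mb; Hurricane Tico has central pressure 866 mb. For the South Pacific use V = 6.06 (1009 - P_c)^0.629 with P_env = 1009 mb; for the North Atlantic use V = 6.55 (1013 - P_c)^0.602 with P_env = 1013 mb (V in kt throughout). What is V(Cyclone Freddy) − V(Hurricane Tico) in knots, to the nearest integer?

Cyclone Freddy: ΔP = 96; V ≈ 6.06 × 96^0.629 ≈ 106.98 kt.
Hurricane Tico: ΔP = 147; V ≈ 6.55 × 147^0.602 ≈ 132.12 kt.
Difference ≈ 106.98 − 132.12 = -25.14 → -25 kt.

-25 kt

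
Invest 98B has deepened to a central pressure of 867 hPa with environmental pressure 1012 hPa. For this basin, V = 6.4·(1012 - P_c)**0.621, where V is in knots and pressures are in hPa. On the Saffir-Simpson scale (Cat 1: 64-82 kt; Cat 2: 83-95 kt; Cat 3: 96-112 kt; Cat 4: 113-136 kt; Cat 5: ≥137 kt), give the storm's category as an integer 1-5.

5

ΔP = 1012 − 867 = 145 hPa.
V ≈ 6.4 × 145^0.621 = 6.4 × 21.99 ≈ 141 kt.
141 kt falls in the Category 5 band.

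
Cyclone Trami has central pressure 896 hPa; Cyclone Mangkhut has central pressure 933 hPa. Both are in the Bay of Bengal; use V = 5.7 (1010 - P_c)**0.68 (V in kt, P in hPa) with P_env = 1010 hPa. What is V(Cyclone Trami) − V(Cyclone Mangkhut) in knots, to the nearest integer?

Cyclone Trami: ΔP = 114; V ≈ 5.7 × 114^0.68 ≈ 142.75 kt.
Cyclone Mangkhut: ΔP = 77; V ≈ 5.7 × 77^0.68 ≈ 109.32 kt.
Difference ≈ 142.75 − 109.32 = 33.43 → 33 kt.

33 kt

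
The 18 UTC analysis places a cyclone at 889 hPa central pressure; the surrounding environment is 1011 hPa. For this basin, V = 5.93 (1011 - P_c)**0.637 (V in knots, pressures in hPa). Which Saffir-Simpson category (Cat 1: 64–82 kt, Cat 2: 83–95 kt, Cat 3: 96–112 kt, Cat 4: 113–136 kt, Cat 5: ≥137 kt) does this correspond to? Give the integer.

ΔP = 1011 − 889 = 122 hPa.
V ≈ 5.93 × 122^0.637 = 5.93 × 21.33 ≈ 126 kt.
126 kt falls in the Category 4 band.

4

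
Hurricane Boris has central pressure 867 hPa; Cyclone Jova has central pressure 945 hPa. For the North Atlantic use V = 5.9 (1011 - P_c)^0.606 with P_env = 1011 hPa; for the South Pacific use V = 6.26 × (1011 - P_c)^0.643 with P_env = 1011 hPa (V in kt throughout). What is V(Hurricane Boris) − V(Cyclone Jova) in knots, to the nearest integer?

27 kt

Hurricane Boris: ΔP = 144; V ≈ 5.9 × 144^0.606 ≈ 119.90 kt.
Cyclone Jova: ΔP = 66; V ≈ 6.26 × 66^0.643 ≈ 92.59 kt.
Difference ≈ 119.90 − 92.59 = 27.31 → 27 kt.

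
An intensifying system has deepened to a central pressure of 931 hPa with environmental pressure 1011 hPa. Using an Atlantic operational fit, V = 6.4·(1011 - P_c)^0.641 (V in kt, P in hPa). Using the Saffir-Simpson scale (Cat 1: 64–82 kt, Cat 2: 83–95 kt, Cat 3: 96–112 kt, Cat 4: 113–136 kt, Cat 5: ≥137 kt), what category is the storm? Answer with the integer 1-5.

ΔP = 1011 − 931 = 80 hPa.
V ≈ 6.4 × 80^0.641 = 6.4 × 16.59 ≈ 106 kt.
106 kt falls in the Category 3 band.

3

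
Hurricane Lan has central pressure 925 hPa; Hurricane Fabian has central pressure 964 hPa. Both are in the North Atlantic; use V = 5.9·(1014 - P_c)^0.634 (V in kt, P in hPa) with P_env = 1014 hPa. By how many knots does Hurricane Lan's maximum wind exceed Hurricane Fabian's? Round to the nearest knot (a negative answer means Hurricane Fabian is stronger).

31 kt

Hurricane Lan: ΔP = 89; V ≈ 5.9 × 89^0.634 ≈ 101.57 kt.
Hurricane Fabian: ΔP = 50; V ≈ 5.9 × 50^0.634 ≈ 70.47 kt.
Difference ≈ 101.57 − 70.47 = 31.10 → 31 kt.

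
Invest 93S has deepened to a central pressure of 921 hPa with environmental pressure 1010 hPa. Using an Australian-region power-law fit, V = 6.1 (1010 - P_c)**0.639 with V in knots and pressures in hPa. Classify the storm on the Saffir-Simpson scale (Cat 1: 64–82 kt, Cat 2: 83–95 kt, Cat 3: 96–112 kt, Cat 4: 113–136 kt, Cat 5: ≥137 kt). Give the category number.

ΔP = 1010 − 921 = 89 hPa.
V ≈ 6.1 × 89^0.639 = 6.1 × 17.61 ≈ 107 kt.
107 kt falls in the Category 3 band.

3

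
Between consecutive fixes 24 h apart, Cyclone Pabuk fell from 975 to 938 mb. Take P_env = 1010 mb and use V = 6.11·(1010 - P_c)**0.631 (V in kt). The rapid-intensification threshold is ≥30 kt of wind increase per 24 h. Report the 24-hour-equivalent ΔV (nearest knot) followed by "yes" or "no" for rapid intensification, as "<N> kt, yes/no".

V₁: ΔP = 35, V ≈ 6.11 × 35^0.631 ≈ 57.59 kt.
V₂: ΔP = 72, V ≈ 6.11 × 72^0.631 ≈ 90.79 kt.
ΔV over 24 h = 33.20 kt → 24 h equivalent = 33.20 × 24/24 ≈ 33.20 kt.
33 kt ≥ 30 kt ⇒ rapid intensification.

33 kt, yes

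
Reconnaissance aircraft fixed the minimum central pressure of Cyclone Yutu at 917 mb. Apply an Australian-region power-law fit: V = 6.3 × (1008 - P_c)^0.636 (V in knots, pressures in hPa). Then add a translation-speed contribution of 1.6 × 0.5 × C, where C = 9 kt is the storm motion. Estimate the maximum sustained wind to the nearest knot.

ΔP = 1008 − 917 = 91 mb.
91^0.636 ≈ 17.618.
V ≈ 6.3 × 17.618 ≈ 111.0 kt.
Translation term: 1.6 × 0.5 × 9 = 7.2 kt.
Corrected V ≈ 118.2 kt → 118 kt.

118 kt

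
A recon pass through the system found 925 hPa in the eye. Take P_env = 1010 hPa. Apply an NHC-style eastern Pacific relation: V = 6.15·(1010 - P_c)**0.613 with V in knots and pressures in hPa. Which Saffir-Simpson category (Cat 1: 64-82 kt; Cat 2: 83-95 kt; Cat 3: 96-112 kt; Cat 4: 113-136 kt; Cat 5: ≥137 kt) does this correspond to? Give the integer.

2

ΔP = 1010 − 925 = 85 hPa.
V ≈ 6.15 × 85^0.613 = 6.15 × 15.23 ≈ 94 kt.
94 kt falls in the Category 2 band.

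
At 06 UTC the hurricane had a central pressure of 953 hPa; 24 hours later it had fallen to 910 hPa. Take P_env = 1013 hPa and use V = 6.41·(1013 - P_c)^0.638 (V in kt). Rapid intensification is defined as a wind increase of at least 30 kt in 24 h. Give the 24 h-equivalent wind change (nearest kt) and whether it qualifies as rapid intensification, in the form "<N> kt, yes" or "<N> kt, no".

36 kt, yes

V₁: ΔP = 60, V ≈ 6.41 × 60^0.638 ≈ 87.36 kt.
V₂: ΔP = 103, V ≈ 6.41 × 103^0.638 ≈ 123.32 kt.
ΔV over 24 h = 35.96 kt → 24 h equivalent = 35.96 × 24/24 ≈ 35.96 kt.
36 kt ≥ 30 kt ⇒ rapid intensification.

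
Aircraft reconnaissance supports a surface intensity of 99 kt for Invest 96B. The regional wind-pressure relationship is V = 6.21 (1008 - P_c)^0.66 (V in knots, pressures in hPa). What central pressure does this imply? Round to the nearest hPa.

942 hPa

ΔP = (V / 6.21)^(1/0.66) = (99/6.21)^1.515.
99/6.21 = 15.942; 15.942^1.515 ≈ 66.38 hPa.
P_c = 1008 − 66.38 = 941.62 ≈ 942 hPa.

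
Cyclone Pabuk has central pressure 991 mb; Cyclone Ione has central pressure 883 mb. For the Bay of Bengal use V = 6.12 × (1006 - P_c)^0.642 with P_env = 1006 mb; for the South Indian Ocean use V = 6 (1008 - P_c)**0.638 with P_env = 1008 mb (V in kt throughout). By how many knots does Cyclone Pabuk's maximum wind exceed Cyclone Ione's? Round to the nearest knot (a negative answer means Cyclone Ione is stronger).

Cyclone Pabuk: ΔP = 15; V ≈ 6.12 × 15^0.642 ≈ 34.82 kt.
Cyclone Ione: ΔP = 125; V ≈ 6 × 125^0.638 ≈ 130.61 kt.
Difference ≈ 34.82 − 130.61 = -95.79 → -96 kt.

-96 kt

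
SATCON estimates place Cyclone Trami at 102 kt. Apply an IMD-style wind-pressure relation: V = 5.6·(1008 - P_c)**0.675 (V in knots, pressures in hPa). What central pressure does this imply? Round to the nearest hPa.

ΔP = (V / 5.6)^(1/0.675) = (102/5.6)^1.481.
102/5.6 = 18.214; 18.214^1.481 ≈ 73.67 hPa.
P_c = 1008 − 73.67 = 934.33 ≈ 934 hPa.

934 hPa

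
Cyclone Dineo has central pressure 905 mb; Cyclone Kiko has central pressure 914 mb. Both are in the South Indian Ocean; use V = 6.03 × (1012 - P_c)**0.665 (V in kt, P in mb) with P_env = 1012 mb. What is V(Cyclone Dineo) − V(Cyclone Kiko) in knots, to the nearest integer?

Cyclone Dineo: ΔP = 107; V ≈ 6.03 × 107^0.665 ≈ 134.85 kt.
Cyclone Kiko: ΔP = 98; V ≈ 6.03 × 98^0.665 ≈ 127.20 kt.
Difference ≈ 134.85 − 127.20 = 7.65 → 8 kt.

8 kt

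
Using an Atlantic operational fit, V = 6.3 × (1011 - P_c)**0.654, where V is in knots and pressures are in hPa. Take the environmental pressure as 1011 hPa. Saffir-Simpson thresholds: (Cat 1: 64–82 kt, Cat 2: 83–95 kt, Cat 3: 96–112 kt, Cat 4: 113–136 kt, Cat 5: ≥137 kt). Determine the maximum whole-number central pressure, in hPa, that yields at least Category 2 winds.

Category 2 begins at V = 83 kt.
Required ΔP = (83/6.3)^(1/0.654) = 13.175^1.529 ≈ 51.54 hPa.
P_c ≤ 1011 − 51.54 = 959.46, so the highest integer P_c is 959 hPa.

959 hPa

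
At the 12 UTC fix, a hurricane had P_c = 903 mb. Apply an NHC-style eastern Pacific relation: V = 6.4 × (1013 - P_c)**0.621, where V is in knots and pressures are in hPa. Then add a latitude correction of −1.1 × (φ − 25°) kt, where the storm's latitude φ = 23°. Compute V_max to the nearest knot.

ΔP = 1013 − 903 = 110 mb.
110^0.621 ≈ 18.523.
V ≈ 6.4 × 18.523 ≈ 118.5 kt.
Latitude correction: −1.1 × (23 − 25) = 2.2 kt.
Corrected V ≈ 120.7 kt → 121 kt.

121 kt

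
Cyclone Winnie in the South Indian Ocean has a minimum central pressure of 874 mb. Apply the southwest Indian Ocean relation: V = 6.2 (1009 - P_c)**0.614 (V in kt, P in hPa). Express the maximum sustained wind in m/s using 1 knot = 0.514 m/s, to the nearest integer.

65 m/s

ΔP = 1009 − 874 = 135 mb.
V ≈ 6.2 × 135^0.614 = 6.2 × 20.325 ≈ 126.013 kt.
126.013 × 0.514 ≈ 64.77 m/s → 65 m/s.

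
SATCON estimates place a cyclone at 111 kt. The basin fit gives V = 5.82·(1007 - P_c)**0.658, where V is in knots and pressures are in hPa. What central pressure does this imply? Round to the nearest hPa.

919 hPa

ΔP = (V / 5.82)^(1/0.658) = (111/5.82)^1.520.
111/5.82 = 19.072; 19.072^1.520 ≈ 88.29 hPa.
P_c = 1007 − 88.29 = 918.71 ≈ 919 hPa.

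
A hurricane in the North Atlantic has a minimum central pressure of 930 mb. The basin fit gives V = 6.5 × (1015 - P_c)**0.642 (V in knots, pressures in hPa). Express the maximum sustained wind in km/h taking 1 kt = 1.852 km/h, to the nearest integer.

209 km/h

ΔP = 1015 − 930 = 85 mb.
V ≈ 6.5 × 85^0.642 = 6.5 × 17.326 ≈ 112.616 kt.
112.616 × 1.852 ≈ 208.56 km/h → 209 km/h.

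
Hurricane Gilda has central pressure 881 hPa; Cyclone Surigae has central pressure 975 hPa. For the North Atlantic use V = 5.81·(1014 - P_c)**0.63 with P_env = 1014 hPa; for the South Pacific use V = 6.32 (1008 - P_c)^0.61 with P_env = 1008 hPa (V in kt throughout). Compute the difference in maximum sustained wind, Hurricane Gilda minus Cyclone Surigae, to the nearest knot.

Hurricane Gilda: ΔP = 133; V ≈ 5.81 × 133^0.63 ≈ 126.53 kt.
Cyclone Surigae: ΔP = 33; V ≈ 6.32 × 33^0.61 ≈ 53.33 kt.
Difference ≈ 126.53 − 53.33 = 73.20 → 73 kt.

73 kt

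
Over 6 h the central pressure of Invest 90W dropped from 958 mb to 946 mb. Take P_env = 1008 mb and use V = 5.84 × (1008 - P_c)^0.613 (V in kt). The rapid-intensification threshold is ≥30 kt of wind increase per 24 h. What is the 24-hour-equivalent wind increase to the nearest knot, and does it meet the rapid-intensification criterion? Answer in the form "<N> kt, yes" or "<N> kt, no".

36 kt, yes

V₁: ΔP = 50, V ≈ 5.84 × 50^0.613 ≈ 64.25 kt.
V₂: ΔP = 62, V ≈ 5.84 × 62^0.613 ≈ 73.31 kt.
ΔV over 6 h = 9.06 kt → 24 h equivalent = 9.06 × 24/6 ≈ 36.24 kt.
36 kt ≥ 30 kt ⇒ rapid intensification.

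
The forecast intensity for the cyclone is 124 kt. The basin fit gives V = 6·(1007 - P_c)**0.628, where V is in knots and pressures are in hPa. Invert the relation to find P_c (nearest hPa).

ΔP = (V / 6)^(1/0.628) = (124/6)^1.592.
124/6 = 20.667; 20.667^1.592 ≈ 124.27 hPa.
P_c = 1007 − 124.27 = 882.73 ≈ 883 hPa.

883 hPa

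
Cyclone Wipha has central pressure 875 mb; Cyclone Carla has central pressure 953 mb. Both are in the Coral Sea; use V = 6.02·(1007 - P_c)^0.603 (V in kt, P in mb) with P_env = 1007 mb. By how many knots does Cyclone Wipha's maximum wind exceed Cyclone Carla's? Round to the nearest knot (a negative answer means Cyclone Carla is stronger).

48 kt

Cyclone Wipha: ΔP = 132; V ≈ 6.02 × 132^0.603 ≈ 114.37 kt.
Cyclone Carla: ΔP = 54; V ≈ 6.02 × 54^0.603 ≈ 66.72 kt.
Difference ≈ 114.37 − 66.72 = 47.65 → 48 kt.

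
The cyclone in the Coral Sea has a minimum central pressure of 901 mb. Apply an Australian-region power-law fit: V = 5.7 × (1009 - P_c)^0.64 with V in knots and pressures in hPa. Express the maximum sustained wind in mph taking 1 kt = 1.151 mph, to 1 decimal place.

131.3 mph

ΔP = 1009 − 901 = 108 mb.
V ≈ 5.7 × 108^0.64 = 5.7 × 20.017 ≈ 114.095 kt.
114.095 × 1.151 ≈ 131.32 mph → 131.3 mph.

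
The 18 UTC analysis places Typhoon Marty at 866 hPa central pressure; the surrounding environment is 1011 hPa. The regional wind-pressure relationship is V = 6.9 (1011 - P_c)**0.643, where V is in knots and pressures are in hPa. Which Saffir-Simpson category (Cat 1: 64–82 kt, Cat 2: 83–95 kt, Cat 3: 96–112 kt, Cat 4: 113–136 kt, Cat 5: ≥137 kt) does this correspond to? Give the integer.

5

ΔP = 1011 − 866 = 145 hPa.
V ≈ 6.9 × 145^0.643 = 6.9 × 24.53 ≈ 169 kt.
169 kt falls in the Category 5 band.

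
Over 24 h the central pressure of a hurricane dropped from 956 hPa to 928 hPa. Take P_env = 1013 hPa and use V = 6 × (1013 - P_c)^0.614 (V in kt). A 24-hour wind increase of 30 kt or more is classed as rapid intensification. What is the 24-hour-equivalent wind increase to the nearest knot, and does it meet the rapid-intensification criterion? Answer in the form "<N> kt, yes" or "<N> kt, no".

V₁: ΔP = 57, V ≈ 6 × 57^0.614 ≈ 71.82 kt.
V₂: ΔP = 85, V ≈ 6 × 85^0.614 ≈ 91.79 kt.
ΔV over 24 h = 19.97 kt → 24 h equivalent = 19.97 × 24/24 ≈ 19.97 kt.
20 kt < 30 kt ⇒ not rapid intensification.

20 kt, no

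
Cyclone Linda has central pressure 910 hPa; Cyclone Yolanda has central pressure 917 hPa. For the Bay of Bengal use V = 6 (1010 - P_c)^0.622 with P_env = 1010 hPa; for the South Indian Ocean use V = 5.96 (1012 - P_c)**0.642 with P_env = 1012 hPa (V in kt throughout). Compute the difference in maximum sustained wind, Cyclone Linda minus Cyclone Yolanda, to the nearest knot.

-6 kt

Cyclone Linda: ΔP = 100; V ≈ 6 × 100^0.622 ≈ 105.23 kt.
Cyclone Yolanda: ΔP = 95; V ≈ 5.96 × 95^0.642 ≈ 110.90 kt.
Difference ≈ 105.23 − 110.90 = -5.67 → -6 kt.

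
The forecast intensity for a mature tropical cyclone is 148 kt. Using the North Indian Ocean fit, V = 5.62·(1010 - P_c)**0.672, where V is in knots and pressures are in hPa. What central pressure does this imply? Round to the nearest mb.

880 mb

ΔP = (V / 5.62)^(1/0.672) = (148/5.62)^1.488.
148/5.62 = 26.335; 26.335^1.488 ≈ 129.98 mb.
P_c = 1010 − 129.98 = 880.02 ≈ 880 mb.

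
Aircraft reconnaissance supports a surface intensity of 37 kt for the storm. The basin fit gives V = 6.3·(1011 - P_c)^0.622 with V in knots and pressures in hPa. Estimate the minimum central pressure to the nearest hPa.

994 hPa

ΔP = (V / 6.3)^(1/0.622) = (37/6.3)^1.608.
37/6.3 = 5.873; 5.873^1.608 ≈ 17.22 hPa.
P_c = 1011 − 17.22 = 993.78 ≈ 994 hPa.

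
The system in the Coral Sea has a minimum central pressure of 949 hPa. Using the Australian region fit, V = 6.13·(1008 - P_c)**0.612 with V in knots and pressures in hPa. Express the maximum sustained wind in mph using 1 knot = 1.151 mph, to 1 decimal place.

ΔP = 1008 − 949 = 59 hPa.
V ≈ 6.13 × 59^0.612 = 6.13 × 12.127 ≈ 74.340 kt.
74.340 × 1.151 ≈ 85.57 mph → 85.6 mph.

85.6 mph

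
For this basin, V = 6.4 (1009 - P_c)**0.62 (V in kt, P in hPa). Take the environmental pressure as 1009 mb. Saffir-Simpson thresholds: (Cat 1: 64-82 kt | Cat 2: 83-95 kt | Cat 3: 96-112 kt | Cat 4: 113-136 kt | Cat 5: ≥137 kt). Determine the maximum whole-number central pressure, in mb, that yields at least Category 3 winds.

Category 3 begins at V = 96 kt.
Required ΔP = (96/6.4)^(1/0.62) = 15.000^1.613 ≈ 78.87 mb.
P_c ≤ 1009 − 78.87 = 930.13, so the highest integer P_c is 930 mb.

930 mb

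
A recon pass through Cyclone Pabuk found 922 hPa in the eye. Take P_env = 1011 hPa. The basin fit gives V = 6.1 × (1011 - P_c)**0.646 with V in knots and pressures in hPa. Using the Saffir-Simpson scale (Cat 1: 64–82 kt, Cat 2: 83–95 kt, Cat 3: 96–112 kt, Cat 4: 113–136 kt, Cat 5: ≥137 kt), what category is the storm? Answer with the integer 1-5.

3

ΔP = 1011 − 922 = 89 hPa.
V ≈ 6.1 × 89^0.646 = 6.1 × 18.17 ≈ 111 kt.
111 kt falls in the Category 3 band.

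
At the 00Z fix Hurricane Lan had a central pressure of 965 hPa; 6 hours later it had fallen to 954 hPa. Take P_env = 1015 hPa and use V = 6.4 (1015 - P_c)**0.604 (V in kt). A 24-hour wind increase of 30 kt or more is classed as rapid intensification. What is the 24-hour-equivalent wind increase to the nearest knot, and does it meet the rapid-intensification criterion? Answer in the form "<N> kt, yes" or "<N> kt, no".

35 kt, yes

V₁: ΔP = 50, V ≈ 6.4 × 50^0.604 ≈ 67.98 kt.
V₂: ΔP = 61, V ≈ 6.4 × 61^0.604 ≈ 76.65 kt.
ΔV over 6 h = 8.67 kt → 24 h equivalent = 8.67 × 24/6 ≈ 34.68 kt.
35 kt ≥ 30 kt ⇒ rapid intensification.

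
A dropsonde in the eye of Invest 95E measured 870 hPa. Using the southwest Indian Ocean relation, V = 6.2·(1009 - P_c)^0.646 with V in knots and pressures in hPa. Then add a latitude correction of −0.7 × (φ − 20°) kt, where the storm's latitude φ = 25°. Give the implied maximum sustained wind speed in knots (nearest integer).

ΔP = 1009 − 870 = 139 hPa.
139^0.646 ≈ 24.232.
V ≈ 6.2 × 24.232 ≈ 150.2 kt.
Latitude correction: −0.7 × (25 − 20) = -3.5 kt.
Corrected V ≈ 146.7 kt → 147 kt.

147 kt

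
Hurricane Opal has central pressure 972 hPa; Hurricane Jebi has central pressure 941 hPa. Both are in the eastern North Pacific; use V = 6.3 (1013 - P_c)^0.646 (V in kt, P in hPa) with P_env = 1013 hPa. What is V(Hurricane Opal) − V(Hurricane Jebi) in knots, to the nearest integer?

-30 kt

Hurricane Opal: ΔP = 41; V ≈ 6.3 × 41^0.646 ≈ 69.37 kt.
Hurricane Jebi: ΔP = 72; V ≈ 6.3 × 72^0.646 ≈ 99.81 kt.
Difference ≈ 69.37 − 99.81 = -30.44 → -30 kt.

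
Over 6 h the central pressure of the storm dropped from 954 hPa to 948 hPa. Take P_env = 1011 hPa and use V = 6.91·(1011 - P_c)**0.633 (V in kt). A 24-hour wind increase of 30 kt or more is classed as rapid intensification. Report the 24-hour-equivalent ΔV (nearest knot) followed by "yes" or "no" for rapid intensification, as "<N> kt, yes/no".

23 kt, no

V₁: ΔP = 57, V ≈ 6.91 × 57^0.633 ≈ 89.32 kt.
V₂: ΔP = 63, V ≈ 6.91 × 63^0.633 ≈ 95.16 kt.
ΔV over 6 h = 5.84 kt → 24 h equivalent = 5.84 × 24/6 ≈ 23.36 kt.
23 kt < 30 kt ⇒ not rapid intensification.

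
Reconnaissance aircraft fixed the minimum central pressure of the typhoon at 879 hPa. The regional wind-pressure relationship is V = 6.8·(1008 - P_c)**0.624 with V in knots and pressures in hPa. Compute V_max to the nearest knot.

141 kt

ΔP = 1008 − 879 = 129 hPa.
129^0.624 ≈ 20.750.
V ≈ 6.8 × 20.750 ≈ 141.1 kt.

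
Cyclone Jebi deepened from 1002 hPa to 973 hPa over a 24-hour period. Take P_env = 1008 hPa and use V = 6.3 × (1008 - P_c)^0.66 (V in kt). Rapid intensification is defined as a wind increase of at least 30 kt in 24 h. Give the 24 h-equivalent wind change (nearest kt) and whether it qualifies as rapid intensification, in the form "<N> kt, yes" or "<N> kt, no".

V₁: ΔP = 6, V ≈ 6.3 × 6^0.66 ≈ 20.56 kt.
V₂: ΔP = 35, V ≈ 6.3 × 35^0.66 ≈ 65.83 kt.
ΔV over 24 h = 45.27 kt → 24 h equivalent = 45.27 × 24/24 ≈ 45.27 kt.
45 kt ≥ 30 kt ⇒ rapid intensification.

45 kt, yes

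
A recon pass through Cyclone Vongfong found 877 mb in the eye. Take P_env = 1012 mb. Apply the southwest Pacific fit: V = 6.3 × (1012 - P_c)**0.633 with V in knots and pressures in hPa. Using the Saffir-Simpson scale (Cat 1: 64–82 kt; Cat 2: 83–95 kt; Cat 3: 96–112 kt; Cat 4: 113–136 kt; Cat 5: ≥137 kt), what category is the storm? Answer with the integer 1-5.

5

ΔP = 1012 − 877 = 135 mb.
V ≈ 6.3 × 135^0.633 = 6.3 × 22.31 ≈ 141 kt.
141 kt falls in the Category 5 band.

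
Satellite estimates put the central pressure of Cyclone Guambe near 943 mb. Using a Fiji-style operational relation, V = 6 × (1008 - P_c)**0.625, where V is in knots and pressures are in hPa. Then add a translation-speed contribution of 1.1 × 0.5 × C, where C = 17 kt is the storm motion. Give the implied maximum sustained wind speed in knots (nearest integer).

ΔP = 1008 − 943 = 65 mb.
65^0.625 ≈ 13.585.
V ≈ 6 × 13.585 ≈ 81.5 kt.
Translation term: 1.1 × 0.5 × 17 = 9.35 kt.
Corrected V ≈ 90.85 kt → 91 kt.

91 kt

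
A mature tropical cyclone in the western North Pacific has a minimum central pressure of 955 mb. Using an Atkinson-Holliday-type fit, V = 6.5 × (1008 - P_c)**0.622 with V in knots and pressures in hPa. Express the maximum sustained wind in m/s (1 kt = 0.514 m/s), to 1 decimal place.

39.5 m/s

ΔP = 1008 − 955 = 53 mb.
V ≈ 6.5 × 53^0.622 = 6.5 × 11.817 ≈ 76.809 kt.
76.809 × 0.514 ≈ 39.48 m/s → 39.5 m/s.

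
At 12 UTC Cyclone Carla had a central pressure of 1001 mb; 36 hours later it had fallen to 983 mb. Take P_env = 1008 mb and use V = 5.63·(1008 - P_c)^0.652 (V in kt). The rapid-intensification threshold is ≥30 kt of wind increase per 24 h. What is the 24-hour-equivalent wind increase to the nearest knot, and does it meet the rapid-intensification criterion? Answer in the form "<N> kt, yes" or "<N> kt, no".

V₁: ΔP = 7, V ≈ 5.63 × 7^0.652 ≈ 20.02 kt.
V₂: ΔP = 25, V ≈ 5.63 × 25^0.652 ≈ 45.92 kt.
ΔV over 36 h = 25.90 kt → 24 h equivalent = 25.90 × 24/36 ≈ 17.27 kt.
17 kt < 30 kt ⇒ not rapid intensification.

17 kt, no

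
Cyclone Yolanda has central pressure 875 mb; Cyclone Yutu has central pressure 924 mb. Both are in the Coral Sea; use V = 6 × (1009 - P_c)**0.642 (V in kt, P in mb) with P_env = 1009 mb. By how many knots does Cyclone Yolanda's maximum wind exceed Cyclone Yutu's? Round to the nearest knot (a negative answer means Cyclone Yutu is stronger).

Cyclone Yolanda: ΔP = 134; V ≈ 6 × 134^0.642 ≈ 139.24 kt.
Cyclone Yutu: ΔP = 85; V ≈ 6 × 85^0.642 ≈ 103.95 kt.
Difference ≈ 139.24 − 103.95 = 35.29 → 35 kt.

35 kt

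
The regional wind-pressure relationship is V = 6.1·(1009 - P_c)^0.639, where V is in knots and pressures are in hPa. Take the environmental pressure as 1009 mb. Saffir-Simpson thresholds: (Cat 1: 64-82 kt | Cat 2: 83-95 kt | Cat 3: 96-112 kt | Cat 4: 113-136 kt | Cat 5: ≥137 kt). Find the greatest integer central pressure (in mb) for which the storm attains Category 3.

Category 3 begins at V = 96 kt.
Required ΔP = (96/6.1)^(1/0.639) = 15.738^1.565 ≈ 74.67 mb.
P_c ≤ 1009 − 74.67 = 934.33, so the highest integer P_c is 934 mb.

934 mb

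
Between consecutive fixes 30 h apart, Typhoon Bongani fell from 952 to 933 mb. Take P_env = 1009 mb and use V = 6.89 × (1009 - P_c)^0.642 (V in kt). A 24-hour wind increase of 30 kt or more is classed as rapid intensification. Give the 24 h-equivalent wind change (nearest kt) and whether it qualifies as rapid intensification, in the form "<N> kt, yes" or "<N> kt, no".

V₁: ΔP = 57, V ≈ 6.89 × 57^0.642 ≈ 92.36 kt.
V₂: ΔP = 76, V ≈ 6.89 × 76^0.642 ≈ 111.10 kt.
ΔV over 30 h = 18.74 kt → 24 h equivalent = 18.74 × 24/30 ≈ 14.99 kt.
15 kt < 30 kt ⇒ not rapid intensification.

15 kt, no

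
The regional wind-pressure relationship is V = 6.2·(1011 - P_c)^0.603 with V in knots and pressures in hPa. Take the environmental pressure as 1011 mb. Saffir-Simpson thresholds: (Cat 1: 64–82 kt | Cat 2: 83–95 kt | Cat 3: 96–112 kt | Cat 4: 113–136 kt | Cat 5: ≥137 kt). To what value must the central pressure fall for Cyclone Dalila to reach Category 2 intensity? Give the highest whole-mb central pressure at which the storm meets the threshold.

937 mb

Category 2 begins at V = 83 kt.
Required ΔP = (83/6.2)^(1/0.603) = 13.387^1.658 ≈ 73.87 mb.
P_c ≤ 1011 − 73.87 = 937.13, so the highest integer P_c is 937 mb.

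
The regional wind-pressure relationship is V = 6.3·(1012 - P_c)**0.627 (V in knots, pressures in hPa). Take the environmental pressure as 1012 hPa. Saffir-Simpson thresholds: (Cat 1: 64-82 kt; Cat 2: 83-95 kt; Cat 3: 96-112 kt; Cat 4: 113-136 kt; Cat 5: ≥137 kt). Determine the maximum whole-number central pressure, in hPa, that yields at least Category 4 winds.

912 hPa

Category 4 begins at V = 113 kt.
Required ΔP = (113/6.3)^(1/0.627) = 17.937^1.595 ≈ 99.90 hPa.
P_c ≤ 1012 − 99.90 = 912.10, so the highest integer P_c is 912 hPa.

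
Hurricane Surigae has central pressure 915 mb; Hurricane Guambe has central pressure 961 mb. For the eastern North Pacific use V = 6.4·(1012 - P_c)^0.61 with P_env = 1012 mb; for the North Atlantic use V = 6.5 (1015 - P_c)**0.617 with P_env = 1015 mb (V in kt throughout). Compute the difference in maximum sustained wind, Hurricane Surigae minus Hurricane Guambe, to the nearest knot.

Hurricane Surigae: ΔP = 97; V ≈ 6.4 × 97^0.61 ≈ 104.26 kt.
Hurricane Guambe: ΔP = 54; V ≈ 6.5 × 54^0.617 ≈ 76.17 kt.
Difference ≈ 104.26 − 76.17 = 28.09 → 28 kt.

28 kt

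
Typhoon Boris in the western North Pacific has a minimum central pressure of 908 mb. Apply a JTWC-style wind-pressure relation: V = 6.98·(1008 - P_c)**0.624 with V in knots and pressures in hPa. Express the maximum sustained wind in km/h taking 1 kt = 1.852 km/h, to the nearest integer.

ΔP = 1008 − 908 = 100 mb.
V ≈ 6.98 × 100^0.624 = 6.98 × 17.701 ≈ 123.554 kt.
123.554 × 1.852 ≈ 228.82 km/h → 229 km/h.

229 km/h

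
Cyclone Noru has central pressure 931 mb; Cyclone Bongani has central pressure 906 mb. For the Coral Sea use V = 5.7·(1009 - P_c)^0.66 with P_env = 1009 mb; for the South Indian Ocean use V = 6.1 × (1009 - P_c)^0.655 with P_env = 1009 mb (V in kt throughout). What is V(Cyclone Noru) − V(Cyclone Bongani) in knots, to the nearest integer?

Cyclone Noru: ΔP = 78; V ≈ 5.7 × 78^0.66 ≈ 101.08 kt.
Cyclone Bongani: ΔP = 103; V ≈ 6.1 × 103^0.655 ≈ 126.98 kt.
Difference ≈ 101.08 − 126.98 = -25.90 → -26 kt.

-26 kt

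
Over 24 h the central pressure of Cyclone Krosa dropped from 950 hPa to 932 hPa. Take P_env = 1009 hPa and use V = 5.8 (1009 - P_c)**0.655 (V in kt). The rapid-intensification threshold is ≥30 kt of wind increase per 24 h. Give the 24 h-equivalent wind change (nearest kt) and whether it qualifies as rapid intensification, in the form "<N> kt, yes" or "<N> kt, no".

V₁: ΔP = 59, V ≈ 5.8 × 59^0.655 ≈ 83.82 kt.
V₂: ΔP = 77, V ≈ 5.8 × 77^0.655 ≈ 99.79 kt.
ΔV over 24 h = 15.97 kt → 24 h equivalent = 15.97 × 24/24 ≈ 15.97 kt.
16 kt < 30 kt ⇒ not rapid intensification.

16 kt, no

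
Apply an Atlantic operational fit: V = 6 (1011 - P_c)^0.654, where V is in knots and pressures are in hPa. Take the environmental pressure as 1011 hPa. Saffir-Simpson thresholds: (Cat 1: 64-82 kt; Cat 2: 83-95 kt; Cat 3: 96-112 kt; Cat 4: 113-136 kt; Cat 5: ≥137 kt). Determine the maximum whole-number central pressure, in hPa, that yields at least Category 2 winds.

Category 2 begins at V = 83 kt.
Required ΔP = (83/6)^(1/0.654) = 13.833^1.529 ≈ 55.53 hPa.
P_c ≤ 1011 − 55.53 = 955.47, so the highest integer P_c is 955 hPa.

955 hPa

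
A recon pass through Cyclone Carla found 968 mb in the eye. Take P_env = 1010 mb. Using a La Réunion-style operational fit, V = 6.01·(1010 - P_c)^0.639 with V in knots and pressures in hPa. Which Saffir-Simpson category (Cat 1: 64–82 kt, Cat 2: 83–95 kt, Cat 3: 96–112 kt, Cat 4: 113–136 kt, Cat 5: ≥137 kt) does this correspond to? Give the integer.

ΔP = 1010 − 968 = 42 mb.
V ≈ 6.01 × 42^0.639 = 6.01 × 10.90 ≈ 65 kt.
65 kt falls in the Category 1 band.

1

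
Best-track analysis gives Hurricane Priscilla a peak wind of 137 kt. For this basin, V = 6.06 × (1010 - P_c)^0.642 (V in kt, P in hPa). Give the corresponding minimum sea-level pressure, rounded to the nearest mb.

881 mb

ΔP = (V / 6.06)^(1/0.642) = (137/6.06)^1.558.
137/6.06 = 22.607; 22.607^1.558 ≈ 128.65 mb.
P_c = 1010 − 128.65 = 881.35 ≈ 881 mb.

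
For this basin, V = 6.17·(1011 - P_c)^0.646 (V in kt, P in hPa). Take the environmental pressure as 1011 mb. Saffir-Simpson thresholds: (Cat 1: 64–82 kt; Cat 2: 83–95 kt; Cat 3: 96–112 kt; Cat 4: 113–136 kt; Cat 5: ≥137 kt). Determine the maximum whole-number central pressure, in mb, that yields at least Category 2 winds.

955 mb

Category 2 begins at V = 83 kt.
Required ΔP = (83/6.17)^(1/0.646) = 13.452^1.548 ≈ 55.89 mb.
P_c ≤ 1011 − 55.89 = 955.11, so the highest integer P_c is 955 mb.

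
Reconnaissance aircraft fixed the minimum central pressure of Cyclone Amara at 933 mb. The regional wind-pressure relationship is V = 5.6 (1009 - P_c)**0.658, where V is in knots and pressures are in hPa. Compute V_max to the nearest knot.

97 kt

ΔP = 1009 − 933 = 76 mb.
76^0.658 ≈ 17.281.
V ≈ 5.6 × 17.281 ≈ 96.8 kt.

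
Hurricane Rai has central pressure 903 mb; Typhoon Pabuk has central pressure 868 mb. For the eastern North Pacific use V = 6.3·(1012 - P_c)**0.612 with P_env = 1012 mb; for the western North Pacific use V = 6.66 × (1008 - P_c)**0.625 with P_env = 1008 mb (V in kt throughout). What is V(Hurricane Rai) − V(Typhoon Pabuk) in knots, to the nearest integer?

-35 kt

Hurricane Rai: ΔP = 109; V ≈ 6.3 × 109^0.612 ≈ 111.24 kt.
Typhoon Pabuk: ΔP = 140; V ≈ 6.66 × 140^0.625 ≈ 146.15 kt.
Difference ≈ 111.24 − 146.15 = -34.91 → -35 kt.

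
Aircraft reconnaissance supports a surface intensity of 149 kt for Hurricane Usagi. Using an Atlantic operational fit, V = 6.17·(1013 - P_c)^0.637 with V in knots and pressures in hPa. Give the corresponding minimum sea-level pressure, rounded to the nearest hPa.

865 hPa

ΔP = (V / 6.17)^(1/0.637) = (149/6.17)^1.570.
149/6.17 = 24.149; 24.149^1.570 ≈ 148.24 hPa.
P_c = 1013 − 148.24 = 864.76 ≈ 865 hPa.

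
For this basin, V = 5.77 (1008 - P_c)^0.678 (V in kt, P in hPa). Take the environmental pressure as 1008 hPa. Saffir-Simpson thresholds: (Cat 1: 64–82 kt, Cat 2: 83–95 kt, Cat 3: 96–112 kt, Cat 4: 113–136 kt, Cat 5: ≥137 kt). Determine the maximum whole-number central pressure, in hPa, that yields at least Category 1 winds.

973 hPa

Category 1 begins at V = 64 kt.
Required ΔP = (64/5.77)^(1/0.678) = 11.092^1.475 ≈ 34.78 hPa.
P_c ≤ 1008 − 34.78 = 973.22, so the highest integer P_c is 973 hPa.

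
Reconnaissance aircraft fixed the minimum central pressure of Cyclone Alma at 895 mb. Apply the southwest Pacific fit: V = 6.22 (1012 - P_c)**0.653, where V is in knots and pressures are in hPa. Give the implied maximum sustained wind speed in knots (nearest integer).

139 kt

ΔP = 1012 − 895 = 117 mb.
117^0.653 ≈ 22.414.
V ≈ 6.22 × 22.414 ≈ 139.4 kt.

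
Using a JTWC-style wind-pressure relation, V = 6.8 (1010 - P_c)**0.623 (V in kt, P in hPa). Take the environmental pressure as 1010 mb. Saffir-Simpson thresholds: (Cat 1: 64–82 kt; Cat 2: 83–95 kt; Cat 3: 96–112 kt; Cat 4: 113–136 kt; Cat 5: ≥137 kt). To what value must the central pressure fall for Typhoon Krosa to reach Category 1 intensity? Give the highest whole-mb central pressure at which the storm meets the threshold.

973 mb

Category 1 begins at V = 64 kt.
Required ΔP = (64/6.8)^(1/0.623) = 9.412^1.605 ≈ 36.55 mb.
P_c ≤ 1010 − 36.55 = 973.45, so the highest integer P_c is 973 mb.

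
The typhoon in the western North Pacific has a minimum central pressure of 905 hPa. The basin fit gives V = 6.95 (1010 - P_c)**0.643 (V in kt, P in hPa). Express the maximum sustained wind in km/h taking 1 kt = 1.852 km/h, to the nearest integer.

ΔP = 1010 − 905 = 105 hPa.
V ≈ 6.95 × 105^0.643 = 6.95 × 19.935 ≈ 138.551 kt.
138.551 × 1.852 ≈ 256.60 km/h → 257 km/h.

257 km/h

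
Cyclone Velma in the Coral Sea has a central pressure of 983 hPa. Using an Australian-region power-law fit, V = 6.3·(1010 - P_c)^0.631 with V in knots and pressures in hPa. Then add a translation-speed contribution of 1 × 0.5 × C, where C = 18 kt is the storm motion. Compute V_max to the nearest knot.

ΔP = 1010 − 983 = 27 hPa.
27^0.631 ≈ 8.002.
V ≈ 6.3 × 8.002 ≈ 50.4 kt.
Translation term: 1 × 0.5 × 18 = 9 kt.
Corrected V ≈ 59.4 kt → 59 kt.

59 kt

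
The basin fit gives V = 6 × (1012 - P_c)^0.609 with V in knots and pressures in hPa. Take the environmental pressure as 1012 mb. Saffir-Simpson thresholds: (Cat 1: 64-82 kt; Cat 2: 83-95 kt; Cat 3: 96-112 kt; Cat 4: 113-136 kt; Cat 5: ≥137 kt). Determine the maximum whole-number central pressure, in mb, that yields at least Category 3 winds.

Category 3 begins at V = 96 kt.
Required ΔP = (96/6)^(1/0.609) = 16.000^1.642 ≈ 94.89 mb.
P_c ≤ 1012 − 94.89 = 917.11, so the highest integer P_c is 917 mb.

917 mb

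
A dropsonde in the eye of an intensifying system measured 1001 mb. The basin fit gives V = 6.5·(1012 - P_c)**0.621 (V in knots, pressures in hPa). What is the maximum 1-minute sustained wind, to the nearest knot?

ΔP = 1012 − 1001 = 11 mb.
11^0.621 ≈ 4.433.
V ≈ 6.5 × 4.433 ≈ 28.8 kt.

29 kt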